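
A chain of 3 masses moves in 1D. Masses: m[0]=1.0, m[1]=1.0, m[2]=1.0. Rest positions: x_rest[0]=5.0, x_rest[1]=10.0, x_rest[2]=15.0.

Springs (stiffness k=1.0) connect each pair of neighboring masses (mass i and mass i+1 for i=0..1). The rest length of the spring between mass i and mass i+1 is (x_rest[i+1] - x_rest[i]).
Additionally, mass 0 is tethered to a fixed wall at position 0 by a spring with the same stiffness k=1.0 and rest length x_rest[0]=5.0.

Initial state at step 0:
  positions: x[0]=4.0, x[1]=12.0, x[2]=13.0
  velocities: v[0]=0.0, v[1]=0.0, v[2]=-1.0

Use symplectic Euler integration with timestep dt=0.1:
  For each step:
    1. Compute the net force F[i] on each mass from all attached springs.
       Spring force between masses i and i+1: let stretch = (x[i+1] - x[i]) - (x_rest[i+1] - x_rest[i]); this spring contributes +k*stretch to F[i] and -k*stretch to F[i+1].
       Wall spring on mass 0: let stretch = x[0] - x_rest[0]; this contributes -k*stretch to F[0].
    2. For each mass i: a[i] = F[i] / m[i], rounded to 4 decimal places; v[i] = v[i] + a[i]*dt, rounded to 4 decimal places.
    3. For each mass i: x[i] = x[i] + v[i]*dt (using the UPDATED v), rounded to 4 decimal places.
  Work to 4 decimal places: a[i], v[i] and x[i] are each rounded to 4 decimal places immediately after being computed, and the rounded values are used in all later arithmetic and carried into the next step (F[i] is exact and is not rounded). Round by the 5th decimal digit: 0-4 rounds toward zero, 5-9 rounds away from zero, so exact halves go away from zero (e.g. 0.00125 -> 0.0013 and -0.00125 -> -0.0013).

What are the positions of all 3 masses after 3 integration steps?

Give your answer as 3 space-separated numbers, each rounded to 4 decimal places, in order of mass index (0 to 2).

Answer: 4.2325 11.5870 12.9385

Derivation:
Step 0: x=[4.0000 12.0000 13.0000] v=[0.0000 0.0000 -1.0000]
Step 1: x=[4.0400 11.9300 12.9400] v=[0.4000 -0.7000 -0.6000]
Step 2: x=[4.1185 11.7912 12.9199] v=[0.7850 -1.3880 -0.2010]
Step 3: x=[4.2325 11.5870 12.9385] v=[1.1404 -2.0424 0.1861]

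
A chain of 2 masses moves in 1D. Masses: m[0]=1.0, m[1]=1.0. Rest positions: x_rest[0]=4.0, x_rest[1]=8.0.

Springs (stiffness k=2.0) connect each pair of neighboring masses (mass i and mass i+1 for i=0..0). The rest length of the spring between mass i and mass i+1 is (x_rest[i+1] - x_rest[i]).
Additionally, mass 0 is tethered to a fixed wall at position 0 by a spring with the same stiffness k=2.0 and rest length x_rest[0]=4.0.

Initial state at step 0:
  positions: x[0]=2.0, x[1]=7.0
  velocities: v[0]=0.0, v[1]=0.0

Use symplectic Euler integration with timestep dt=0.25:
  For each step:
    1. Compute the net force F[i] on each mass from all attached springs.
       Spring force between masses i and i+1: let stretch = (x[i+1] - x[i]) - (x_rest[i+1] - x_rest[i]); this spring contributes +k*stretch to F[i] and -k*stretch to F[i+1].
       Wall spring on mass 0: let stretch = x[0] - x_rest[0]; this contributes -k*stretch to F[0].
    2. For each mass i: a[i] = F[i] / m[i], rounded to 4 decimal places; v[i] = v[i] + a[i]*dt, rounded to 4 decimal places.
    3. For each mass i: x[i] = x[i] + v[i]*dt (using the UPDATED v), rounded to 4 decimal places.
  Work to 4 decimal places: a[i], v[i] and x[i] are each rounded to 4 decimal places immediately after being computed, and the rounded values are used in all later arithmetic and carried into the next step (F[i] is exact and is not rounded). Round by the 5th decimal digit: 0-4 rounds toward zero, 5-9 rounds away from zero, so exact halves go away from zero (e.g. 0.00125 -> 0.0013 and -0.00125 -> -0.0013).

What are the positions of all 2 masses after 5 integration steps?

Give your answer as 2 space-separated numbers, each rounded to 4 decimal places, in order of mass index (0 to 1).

Step 0: x=[2.0000 7.0000] v=[0.0000 0.0000]
Step 1: x=[2.3750 6.8750] v=[1.5000 -0.5000]
Step 2: x=[3.0156 6.6875] v=[2.5625 -0.7500]
Step 3: x=[3.7383 6.5410] v=[2.8907 -0.5860]
Step 4: x=[4.3440 6.5442] v=[2.4229 0.0127]
Step 5: x=[4.6818 6.7724] v=[1.3510 0.9126]

Answer: 4.6818 6.7724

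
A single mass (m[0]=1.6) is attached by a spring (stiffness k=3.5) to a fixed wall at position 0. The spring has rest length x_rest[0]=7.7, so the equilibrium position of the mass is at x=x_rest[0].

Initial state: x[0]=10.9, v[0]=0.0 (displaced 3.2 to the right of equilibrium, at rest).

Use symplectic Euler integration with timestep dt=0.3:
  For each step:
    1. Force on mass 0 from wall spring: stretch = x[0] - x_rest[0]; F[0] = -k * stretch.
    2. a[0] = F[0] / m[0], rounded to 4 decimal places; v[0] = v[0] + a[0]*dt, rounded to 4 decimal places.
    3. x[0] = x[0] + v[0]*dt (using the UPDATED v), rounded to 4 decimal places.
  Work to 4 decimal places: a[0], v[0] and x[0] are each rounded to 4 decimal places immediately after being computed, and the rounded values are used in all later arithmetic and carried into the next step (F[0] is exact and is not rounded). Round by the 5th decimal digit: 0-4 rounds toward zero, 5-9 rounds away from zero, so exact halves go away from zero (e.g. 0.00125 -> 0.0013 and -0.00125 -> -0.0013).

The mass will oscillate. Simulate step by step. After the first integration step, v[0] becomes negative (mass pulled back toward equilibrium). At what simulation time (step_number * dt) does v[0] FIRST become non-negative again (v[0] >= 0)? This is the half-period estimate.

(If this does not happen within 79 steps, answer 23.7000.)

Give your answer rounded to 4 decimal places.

Step 0: x=[10.9000] v=[0.0000]
Step 1: x=[10.2700] v=[-2.1000]
Step 2: x=[9.1340] v=[-3.7866]
Step 3: x=[7.7157] v=[-4.7277]
Step 4: x=[6.2943] v=[-4.7380]
Step 5: x=[5.1497] v=[-3.8155]
Step 6: x=[4.5071] v=[-2.1419]
Step 7: x=[4.4931] v=[-0.0466]
Step 8: x=[5.1105] v=[2.0579]
First v>=0 after going negative at step 8, time=2.4000

Answer: 2.4000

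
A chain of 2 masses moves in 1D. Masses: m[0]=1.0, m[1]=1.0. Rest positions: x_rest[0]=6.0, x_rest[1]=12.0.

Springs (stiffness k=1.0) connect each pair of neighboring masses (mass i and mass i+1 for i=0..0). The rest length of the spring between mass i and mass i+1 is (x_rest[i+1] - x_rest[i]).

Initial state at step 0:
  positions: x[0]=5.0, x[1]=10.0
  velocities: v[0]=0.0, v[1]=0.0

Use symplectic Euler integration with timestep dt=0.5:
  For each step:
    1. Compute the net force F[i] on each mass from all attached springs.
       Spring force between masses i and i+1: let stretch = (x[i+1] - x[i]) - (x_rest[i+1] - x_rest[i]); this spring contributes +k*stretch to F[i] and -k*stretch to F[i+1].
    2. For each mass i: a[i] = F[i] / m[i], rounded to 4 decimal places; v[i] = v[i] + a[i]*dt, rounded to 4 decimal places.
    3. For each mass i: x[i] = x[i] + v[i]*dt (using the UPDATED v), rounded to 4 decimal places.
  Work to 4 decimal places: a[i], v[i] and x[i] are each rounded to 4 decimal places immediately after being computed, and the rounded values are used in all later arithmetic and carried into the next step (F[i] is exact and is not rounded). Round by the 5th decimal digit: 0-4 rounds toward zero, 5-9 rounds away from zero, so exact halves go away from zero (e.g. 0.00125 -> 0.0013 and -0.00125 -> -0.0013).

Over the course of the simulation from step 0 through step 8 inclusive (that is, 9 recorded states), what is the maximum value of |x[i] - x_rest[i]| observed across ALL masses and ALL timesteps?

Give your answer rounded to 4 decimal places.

Answer: 2.0312

Derivation:
Step 0: x=[5.0000 10.0000] v=[0.0000 0.0000]
Step 1: x=[4.7500 10.2500] v=[-0.5000 0.5000]
Step 2: x=[4.3750 10.6250] v=[-0.7500 0.7500]
Step 3: x=[4.0625 10.9375] v=[-0.6250 0.6250]
Step 4: x=[3.9688 11.0313] v=[-0.1875 0.1875]
Step 5: x=[4.1407 10.8594] v=[0.3438 -0.3438]
Step 6: x=[4.4923 10.5078] v=[0.7032 -0.7032]
Step 7: x=[4.8478 10.1523] v=[0.7110 -0.7110]
Step 8: x=[5.0295 9.9707] v=[0.3633 -0.3633]
Max displacement = 2.0312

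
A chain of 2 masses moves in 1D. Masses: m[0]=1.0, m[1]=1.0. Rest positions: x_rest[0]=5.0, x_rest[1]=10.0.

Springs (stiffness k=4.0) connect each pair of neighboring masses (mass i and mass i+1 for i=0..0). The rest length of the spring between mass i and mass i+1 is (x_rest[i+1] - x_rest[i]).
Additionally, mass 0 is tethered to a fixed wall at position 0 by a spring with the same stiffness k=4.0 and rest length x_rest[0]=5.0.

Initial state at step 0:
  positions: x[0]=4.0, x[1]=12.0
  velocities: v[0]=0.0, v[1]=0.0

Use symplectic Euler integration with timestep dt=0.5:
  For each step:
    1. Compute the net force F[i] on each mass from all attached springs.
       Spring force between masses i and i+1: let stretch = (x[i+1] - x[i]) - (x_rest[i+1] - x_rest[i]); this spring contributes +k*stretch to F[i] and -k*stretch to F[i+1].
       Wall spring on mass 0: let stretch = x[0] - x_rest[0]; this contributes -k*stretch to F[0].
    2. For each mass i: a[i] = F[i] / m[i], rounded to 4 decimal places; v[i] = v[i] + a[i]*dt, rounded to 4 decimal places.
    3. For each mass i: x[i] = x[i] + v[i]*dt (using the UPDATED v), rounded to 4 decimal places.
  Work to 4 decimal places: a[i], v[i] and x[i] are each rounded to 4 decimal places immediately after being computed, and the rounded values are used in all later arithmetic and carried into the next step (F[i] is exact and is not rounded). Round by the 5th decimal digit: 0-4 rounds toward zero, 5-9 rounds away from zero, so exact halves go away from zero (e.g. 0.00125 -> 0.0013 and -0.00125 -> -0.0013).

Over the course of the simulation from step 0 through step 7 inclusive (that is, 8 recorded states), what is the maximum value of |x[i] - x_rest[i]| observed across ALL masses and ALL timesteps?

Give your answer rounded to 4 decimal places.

Answer: 3.0000

Derivation:
Step 0: x=[4.0000 12.0000] v=[0.0000 0.0000]
Step 1: x=[8.0000 9.0000] v=[8.0000 -6.0000]
Step 2: x=[5.0000 10.0000] v=[-6.0000 2.0000]
Step 3: x=[2.0000 11.0000] v=[-6.0000 2.0000]
Step 4: x=[6.0000 8.0000] v=[8.0000 -6.0000]
Step 5: x=[6.0000 8.0000] v=[0.0000 0.0000]
Step 6: x=[2.0000 11.0000] v=[-8.0000 6.0000]
Step 7: x=[5.0000 10.0000] v=[6.0000 -2.0000]
Max displacement = 3.0000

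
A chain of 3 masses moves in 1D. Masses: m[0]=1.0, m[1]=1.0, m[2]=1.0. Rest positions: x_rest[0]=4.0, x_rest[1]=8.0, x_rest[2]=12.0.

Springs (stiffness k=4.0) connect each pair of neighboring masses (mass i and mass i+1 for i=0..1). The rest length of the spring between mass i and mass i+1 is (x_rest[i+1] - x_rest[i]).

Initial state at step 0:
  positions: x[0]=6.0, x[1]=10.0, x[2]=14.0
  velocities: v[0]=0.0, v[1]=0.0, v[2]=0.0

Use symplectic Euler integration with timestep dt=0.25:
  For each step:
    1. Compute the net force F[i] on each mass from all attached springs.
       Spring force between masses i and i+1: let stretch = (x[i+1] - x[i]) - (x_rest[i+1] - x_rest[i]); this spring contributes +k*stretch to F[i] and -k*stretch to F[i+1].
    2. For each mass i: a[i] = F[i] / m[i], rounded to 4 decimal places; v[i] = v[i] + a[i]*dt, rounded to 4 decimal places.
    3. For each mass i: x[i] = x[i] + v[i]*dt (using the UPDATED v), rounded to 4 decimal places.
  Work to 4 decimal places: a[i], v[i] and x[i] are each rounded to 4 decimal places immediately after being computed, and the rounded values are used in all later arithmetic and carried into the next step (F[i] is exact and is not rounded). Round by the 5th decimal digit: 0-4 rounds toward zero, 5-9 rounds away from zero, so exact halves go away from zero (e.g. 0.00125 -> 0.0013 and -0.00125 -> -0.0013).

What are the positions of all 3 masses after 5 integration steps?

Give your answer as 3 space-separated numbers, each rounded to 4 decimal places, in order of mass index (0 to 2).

Step 0: x=[6.0000 10.0000 14.0000] v=[0.0000 0.0000 0.0000]
Step 1: x=[6.0000 10.0000 14.0000] v=[0.0000 0.0000 0.0000]
Step 2: x=[6.0000 10.0000 14.0000] v=[0.0000 0.0000 0.0000]
Step 3: x=[6.0000 10.0000 14.0000] v=[0.0000 0.0000 0.0000]
Step 4: x=[6.0000 10.0000 14.0000] v=[0.0000 0.0000 0.0000]
Step 5: x=[6.0000 10.0000 14.0000] v=[0.0000 0.0000 0.0000]

Answer: 6.0000 10.0000 14.0000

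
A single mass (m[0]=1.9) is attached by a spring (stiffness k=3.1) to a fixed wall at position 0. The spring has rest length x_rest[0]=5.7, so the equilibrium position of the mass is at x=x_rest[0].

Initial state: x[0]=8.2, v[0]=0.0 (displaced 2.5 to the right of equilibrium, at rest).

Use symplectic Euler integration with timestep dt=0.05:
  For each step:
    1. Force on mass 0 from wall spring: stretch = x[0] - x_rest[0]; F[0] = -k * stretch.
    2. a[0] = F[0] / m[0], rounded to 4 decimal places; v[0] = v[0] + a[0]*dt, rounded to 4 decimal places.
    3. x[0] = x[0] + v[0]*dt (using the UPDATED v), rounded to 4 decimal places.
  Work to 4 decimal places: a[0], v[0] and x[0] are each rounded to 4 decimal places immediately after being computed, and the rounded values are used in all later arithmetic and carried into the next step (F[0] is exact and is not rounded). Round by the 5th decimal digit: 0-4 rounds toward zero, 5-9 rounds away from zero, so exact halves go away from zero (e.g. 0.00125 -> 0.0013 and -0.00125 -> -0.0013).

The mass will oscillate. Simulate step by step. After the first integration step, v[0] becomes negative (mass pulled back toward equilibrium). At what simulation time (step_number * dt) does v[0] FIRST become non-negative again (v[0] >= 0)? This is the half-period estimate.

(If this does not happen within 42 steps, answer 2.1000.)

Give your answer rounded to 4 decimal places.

Answer: 2.1000

Derivation:
Step 0: x=[8.2000] v=[0.0000]
Step 1: x=[8.1898] v=[-0.2039]
Step 2: x=[8.1695] v=[-0.4070]
Step 3: x=[8.1391] v=[-0.6085]
Step 4: x=[8.0987] v=[-0.8075]
Step 5: x=[8.0485] v=[-1.0032]
Step 6: x=[7.9888] v=[-1.1948]
Step 7: x=[7.9197] v=[-1.3815]
Step 8: x=[7.8416] v=[-1.5626]
Step 9: x=[7.7547] v=[-1.7373]
Step 10: x=[7.6595] v=[-1.9049]
Step 11: x=[7.5563] v=[-2.0648]
Step 12: x=[7.4455] v=[-2.2162]
Step 13: x=[7.3276] v=[-2.3586]
Step 14: x=[7.2030] v=[-2.4914]
Step 15: x=[7.0723] v=[-2.6140]
Step 16: x=[6.9360] v=[-2.7260]
Step 17: x=[6.7947] v=[-2.8268]
Step 18: x=[6.6489] v=[-2.9161]
Step 19: x=[6.4992] v=[-2.9935]
Step 20: x=[6.3463] v=[-3.0587]
Step 21: x=[6.1907] v=[-3.1114]
Step 22: x=[6.0331] v=[-3.1514]
Step 23: x=[5.8742] v=[-3.1786]
Step 24: x=[5.7146] v=[-3.1928]
Step 25: x=[5.5549] v=[-3.1940]
Step 26: x=[5.3958] v=[-3.1822]
Step 27: x=[5.2379] v=[-3.1574]
Step 28: x=[5.0819] v=[-3.1197]
Step 29: x=[4.9284] v=[-3.0693]
Step 30: x=[4.7781] v=[-3.0064]
Step 31: x=[4.6315] v=[-2.9312]
Step 32: x=[4.4893] v=[-2.8440]
Step 33: x=[4.3520] v=[-2.7452]
Step 34: x=[4.2202] v=[-2.6352]
Step 35: x=[4.0945] v=[-2.5145]
Step 36: x=[3.9753] v=[-2.3835]
Step 37: x=[3.8632] v=[-2.2428]
Step 38: x=[3.7586] v=[-2.0930]
Step 39: x=[3.6619] v=[-1.9346]
Step 40: x=[3.5735] v=[-1.7683]
Step 41: x=[3.4938] v=[-1.5948]
Step 42: x=[3.4231] v=[-1.4148]
v[0] did not become non-negative within 42 steps; using fallback time=2.1000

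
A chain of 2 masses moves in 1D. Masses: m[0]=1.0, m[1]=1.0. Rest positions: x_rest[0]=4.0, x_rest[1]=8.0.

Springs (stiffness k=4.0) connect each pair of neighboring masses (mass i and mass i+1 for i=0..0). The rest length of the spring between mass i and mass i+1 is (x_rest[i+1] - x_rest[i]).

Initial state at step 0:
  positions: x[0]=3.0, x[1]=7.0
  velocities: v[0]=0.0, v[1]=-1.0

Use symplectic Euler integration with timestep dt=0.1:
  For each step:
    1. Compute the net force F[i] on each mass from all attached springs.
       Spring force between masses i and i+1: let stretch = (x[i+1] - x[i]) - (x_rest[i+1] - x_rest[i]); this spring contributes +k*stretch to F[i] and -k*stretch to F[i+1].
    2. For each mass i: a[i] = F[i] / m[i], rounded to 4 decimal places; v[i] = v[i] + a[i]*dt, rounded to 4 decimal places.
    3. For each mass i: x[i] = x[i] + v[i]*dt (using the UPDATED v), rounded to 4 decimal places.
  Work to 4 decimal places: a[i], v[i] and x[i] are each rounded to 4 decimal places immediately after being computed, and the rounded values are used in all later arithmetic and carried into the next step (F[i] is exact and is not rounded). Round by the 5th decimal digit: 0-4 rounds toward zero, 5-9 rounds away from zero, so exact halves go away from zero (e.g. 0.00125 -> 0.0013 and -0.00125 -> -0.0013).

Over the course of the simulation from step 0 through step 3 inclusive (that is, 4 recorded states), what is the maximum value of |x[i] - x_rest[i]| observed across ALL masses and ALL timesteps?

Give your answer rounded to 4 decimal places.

Step 0: x=[3.0000 7.0000] v=[0.0000 -1.0000]
Step 1: x=[3.0000 6.9000] v=[0.0000 -1.0000]
Step 2: x=[2.9960 6.8040] v=[-0.0400 -0.9600]
Step 3: x=[2.9843 6.7157] v=[-0.1168 -0.8832]
Max displacement = 1.2843

Answer: 1.2843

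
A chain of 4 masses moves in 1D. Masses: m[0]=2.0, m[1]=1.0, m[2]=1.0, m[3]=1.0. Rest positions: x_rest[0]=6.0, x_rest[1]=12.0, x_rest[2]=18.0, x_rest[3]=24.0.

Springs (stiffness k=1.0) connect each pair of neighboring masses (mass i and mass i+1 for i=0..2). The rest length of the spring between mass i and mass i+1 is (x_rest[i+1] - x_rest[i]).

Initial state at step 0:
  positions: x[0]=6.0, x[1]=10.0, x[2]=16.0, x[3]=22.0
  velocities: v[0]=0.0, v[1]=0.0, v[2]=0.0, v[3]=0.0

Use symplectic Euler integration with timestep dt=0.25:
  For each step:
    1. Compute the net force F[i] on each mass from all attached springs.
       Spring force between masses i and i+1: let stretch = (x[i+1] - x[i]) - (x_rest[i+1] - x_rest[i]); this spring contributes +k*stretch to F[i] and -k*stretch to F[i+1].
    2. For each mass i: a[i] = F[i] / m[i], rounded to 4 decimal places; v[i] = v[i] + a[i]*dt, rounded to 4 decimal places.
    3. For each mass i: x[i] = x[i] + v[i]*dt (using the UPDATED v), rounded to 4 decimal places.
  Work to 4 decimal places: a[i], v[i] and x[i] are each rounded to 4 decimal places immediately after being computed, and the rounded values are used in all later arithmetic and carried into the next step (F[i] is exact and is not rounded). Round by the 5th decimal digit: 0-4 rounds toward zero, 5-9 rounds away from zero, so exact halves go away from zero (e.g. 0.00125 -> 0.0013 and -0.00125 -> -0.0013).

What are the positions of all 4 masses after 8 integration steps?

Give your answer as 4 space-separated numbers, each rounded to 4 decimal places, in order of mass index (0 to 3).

Answer: 4.6710 11.6556 16.8489 22.1540

Derivation:
Step 0: x=[6.0000 10.0000 16.0000 22.0000] v=[0.0000 0.0000 0.0000 0.0000]
Step 1: x=[5.9375 10.1250 16.0000 22.0000] v=[-0.2500 0.5000 0.0000 0.0000]
Step 2: x=[5.8184 10.3555 16.0078 22.0000] v=[-0.4766 0.9219 0.0313 0.0000]
Step 3: x=[5.6535 10.6557 16.0369 22.0005] v=[-0.6595 1.2007 0.1163 0.0020]
Step 4: x=[5.4575 10.9796 16.1024 22.0033] v=[-0.7842 1.2955 0.2619 0.0111]
Step 5: x=[5.2465 11.2785 16.2165 22.0123] v=[-0.8440 1.1957 0.4564 0.0359]
Step 6: x=[5.0365 11.5091 16.3842 22.0341] v=[-0.8400 0.9222 0.6709 0.0870]
Step 7: x=[4.8413 11.6398 16.6004 22.0777] v=[-0.7809 0.5228 0.8646 0.1745]
Step 8: x=[4.6710 11.6556 16.8489 22.1540] v=[-0.6811 0.0633 0.9938 0.3052]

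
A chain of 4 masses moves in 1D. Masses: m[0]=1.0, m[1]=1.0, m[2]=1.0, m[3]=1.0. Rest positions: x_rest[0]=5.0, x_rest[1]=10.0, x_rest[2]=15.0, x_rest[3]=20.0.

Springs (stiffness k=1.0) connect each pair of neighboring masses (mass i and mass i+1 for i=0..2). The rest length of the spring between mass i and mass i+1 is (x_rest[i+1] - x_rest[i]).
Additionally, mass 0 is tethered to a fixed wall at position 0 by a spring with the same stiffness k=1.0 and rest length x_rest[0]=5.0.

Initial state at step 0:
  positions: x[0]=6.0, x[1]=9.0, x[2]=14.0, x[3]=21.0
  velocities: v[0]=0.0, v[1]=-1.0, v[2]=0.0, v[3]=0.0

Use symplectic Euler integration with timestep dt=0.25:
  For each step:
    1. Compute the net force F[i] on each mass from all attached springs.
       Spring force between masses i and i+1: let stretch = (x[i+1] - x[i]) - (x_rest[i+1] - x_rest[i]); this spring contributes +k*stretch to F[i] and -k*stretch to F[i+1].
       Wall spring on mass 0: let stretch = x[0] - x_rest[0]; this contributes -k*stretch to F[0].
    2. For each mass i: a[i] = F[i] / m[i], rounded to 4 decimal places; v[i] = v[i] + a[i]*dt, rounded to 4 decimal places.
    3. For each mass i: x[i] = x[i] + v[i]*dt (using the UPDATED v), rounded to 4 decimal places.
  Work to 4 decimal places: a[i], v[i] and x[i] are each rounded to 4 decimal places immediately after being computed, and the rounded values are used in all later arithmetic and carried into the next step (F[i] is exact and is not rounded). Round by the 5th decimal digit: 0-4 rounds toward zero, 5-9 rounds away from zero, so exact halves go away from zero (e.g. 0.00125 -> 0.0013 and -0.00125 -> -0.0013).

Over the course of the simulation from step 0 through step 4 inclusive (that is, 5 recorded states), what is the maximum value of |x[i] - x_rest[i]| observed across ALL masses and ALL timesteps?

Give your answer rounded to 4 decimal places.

Step 0: x=[6.0000 9.0000 14.0000 21.0000] v=[0.0000 -1.0000 0.0000 0.0000]
Step 1: x=[5.8125 8.8750 14.1250 20.8750] v=[-0.7500 -0.5000 0.5000 -0.5000]
Step 2: x=[5.4531 8.8867 14.3438 20.6406] v=[-1.4375 0.0469 0.8750 -0.9375]
Step 3: x=[4.9675 9.0249 14.6150 20.3252] v=[-1.9424 0.5528 1.0849 -1.2617]
Step 4: x=[4.4250 9.2589 14.8937 19.9654] v=[-2.1699 0.9360 1.1149 -1.4393]
Max displacement = 1.1250

Answer: 1.1250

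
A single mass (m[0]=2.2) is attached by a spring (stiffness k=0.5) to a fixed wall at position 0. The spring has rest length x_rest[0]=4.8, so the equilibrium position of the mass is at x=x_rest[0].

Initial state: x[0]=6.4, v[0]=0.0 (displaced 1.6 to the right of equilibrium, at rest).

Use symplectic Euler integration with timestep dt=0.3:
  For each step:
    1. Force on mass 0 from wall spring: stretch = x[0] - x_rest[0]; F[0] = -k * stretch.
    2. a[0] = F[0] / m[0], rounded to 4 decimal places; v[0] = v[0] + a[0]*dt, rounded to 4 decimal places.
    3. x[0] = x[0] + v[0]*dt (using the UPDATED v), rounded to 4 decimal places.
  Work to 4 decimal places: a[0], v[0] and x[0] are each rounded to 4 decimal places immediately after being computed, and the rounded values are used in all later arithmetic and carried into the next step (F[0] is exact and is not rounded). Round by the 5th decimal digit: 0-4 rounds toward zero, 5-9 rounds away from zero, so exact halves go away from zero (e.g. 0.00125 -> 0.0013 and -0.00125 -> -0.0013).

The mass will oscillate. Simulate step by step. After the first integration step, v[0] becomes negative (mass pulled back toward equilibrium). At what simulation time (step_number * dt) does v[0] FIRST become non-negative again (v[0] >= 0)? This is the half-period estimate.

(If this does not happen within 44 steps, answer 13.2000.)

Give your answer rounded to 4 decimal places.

Step 0: x=[6.4000] v=[0.0000]
Step 1: x=[6.3673] v=[-0.1091]
Step 2: x=[6.3025] v=[-0.2160]
Step 3: x=[6.2070] v=[-0.3185]
Step 4: x=[6.0827] v=[-0.4144]
Step 5: x=[5.9321] v=[-0.5019]
Step 6: x=[5.7584] v=[-0.5791]
Step 7: x=[5.5651] v=[-0.6444]
Step 8: x=[5.3561] v=[-0.6966]
Step 9: x=[5.1358] v=[-0.7345]
Step 10: x=[4.9086] v=[-0.7574]
Step 11: x=[4.6792] v=[-0.7648]
Step 12: x=[4.4522] v=[-0.7566]
Step 13: x=[4.2323] v=[-0.7329]
Step 14: x=[4.0240] v=[-0.6942]
Step 15: x=[3.8316] v=[-0.6413]
Step 16: x=[3.6590] v=[-0.5753]
Step 17: x=[3.5098] v=[-0.4975]
Step 18: x=[3.3870] v=[-0.4095]
Step 19: x=[3.2930] v=[-0.3132]
Step 20: x=[3.2299] v=[-0.2105]
Step 21: x=[3.1989] v=[-0.1035]
Step 22: x=[3.2006] v=[0.0057]
First v>=0 after going negative at step 22, time=6.6000

Answer: 6.6000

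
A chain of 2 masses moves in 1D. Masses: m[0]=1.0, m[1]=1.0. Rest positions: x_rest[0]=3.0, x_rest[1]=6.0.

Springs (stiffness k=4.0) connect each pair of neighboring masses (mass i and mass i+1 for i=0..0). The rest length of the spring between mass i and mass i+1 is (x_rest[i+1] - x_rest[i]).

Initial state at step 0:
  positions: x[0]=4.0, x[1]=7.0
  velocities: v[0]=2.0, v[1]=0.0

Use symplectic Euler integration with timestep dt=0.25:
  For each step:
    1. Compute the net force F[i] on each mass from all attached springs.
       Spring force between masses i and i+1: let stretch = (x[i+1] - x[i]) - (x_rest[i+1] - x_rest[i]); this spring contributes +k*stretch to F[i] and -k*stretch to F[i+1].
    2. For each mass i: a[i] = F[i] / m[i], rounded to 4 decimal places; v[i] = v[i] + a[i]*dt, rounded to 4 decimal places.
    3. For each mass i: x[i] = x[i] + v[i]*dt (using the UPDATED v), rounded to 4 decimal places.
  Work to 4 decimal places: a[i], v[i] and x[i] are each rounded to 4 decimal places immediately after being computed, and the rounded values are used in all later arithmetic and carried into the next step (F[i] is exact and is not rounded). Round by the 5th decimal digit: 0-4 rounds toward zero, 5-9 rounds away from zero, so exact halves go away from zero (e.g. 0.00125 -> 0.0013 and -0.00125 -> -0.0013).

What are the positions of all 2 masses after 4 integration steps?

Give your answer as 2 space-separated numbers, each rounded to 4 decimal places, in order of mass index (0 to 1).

Answer: 5.0938 7.9063

Derivation:
Step 0: x=[4.0000 7.0000] v=[2.0000 0.0000]
Step 1: x=[4.5000 7.0000] v=[2.0000 0.0000]
Step 2: x=[4.8750 7.1250] v=[1.5000 0.5000]
Step 3: x=[5.0625 7.4375] v=[0.7500 1.2500]
Step 4: x=[5.0938 7.9063] v=[0.1250 1.8750]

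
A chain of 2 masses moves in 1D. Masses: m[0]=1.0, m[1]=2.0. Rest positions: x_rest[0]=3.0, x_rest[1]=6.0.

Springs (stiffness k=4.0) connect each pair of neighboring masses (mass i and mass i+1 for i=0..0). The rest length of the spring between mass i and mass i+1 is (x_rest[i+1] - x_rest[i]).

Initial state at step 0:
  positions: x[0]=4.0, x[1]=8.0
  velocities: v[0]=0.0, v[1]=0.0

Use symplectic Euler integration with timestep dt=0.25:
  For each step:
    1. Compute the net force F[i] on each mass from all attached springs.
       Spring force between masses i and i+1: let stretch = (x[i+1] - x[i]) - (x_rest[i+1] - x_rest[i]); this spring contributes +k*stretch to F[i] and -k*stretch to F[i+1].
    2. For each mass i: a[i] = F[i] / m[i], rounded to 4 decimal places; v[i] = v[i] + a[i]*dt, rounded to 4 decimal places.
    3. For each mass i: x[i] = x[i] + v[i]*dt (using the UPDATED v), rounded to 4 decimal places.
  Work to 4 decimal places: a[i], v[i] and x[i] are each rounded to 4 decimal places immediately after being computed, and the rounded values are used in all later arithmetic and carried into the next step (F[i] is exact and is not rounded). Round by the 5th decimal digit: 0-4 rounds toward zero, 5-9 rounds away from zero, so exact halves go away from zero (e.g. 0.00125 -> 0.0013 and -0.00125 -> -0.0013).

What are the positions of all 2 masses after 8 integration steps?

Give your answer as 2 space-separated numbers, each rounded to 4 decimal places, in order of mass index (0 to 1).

Step 0: x=[4.0000 8.0000] v=[0.0000 0.0000]
Step 1: x=[4.2500 7.8750] v=[1.0000 -0.5000]
Step 2: x=[4.6563 7.6719] v=[1.6250 -0.8125]
Step 3: x=[5.0665 7.4668] v=[1.6406 -0.8203]
Step 4: x=[5.3267 7.3367] v=[1.0409 -0.5205]
Step 5: x=[5.3394 7.3303] v=[0.0509 -0.0255]
Step 6: x=[5.0999 7.4501] v=[-0.9582 0.4791]
Step 7: x=[4.6979 7.6511] v=[-1.6080 0.8040]
Step 8: x=[4.2842 7.8580] v=[-1.6548 0.8274]

Answer: 4.2842 7.8580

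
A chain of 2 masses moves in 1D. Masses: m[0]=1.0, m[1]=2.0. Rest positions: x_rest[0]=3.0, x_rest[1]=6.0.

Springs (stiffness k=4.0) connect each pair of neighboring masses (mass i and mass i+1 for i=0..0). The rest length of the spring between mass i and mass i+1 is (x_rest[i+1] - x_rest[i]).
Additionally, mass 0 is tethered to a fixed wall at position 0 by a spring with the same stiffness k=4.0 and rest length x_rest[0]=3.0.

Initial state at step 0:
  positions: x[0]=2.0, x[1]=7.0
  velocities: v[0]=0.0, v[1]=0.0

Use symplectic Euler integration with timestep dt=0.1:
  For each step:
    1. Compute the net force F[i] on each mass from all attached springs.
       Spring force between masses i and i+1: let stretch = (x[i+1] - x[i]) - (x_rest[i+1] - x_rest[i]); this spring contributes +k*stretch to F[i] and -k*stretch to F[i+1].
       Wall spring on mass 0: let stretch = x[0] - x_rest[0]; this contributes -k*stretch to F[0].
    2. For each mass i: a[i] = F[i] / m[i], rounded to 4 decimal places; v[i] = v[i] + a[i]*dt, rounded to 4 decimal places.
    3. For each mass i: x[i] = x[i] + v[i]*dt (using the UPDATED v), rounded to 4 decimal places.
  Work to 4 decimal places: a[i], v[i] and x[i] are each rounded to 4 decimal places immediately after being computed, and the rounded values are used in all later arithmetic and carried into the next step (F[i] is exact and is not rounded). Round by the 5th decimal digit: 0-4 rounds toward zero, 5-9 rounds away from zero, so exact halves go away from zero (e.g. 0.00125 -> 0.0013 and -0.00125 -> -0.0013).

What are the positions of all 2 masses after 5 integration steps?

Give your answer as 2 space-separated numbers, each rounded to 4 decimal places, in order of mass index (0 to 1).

Step 0: x=[2.0000 7.0000] v=[0.0000 0.0000]
Step 1: x=[2.1200 6.9600] v=[1.2000 -0.4000]
Step 2: x=[2.3488 6.8832] v=[2.2880 -0.7680]
Step 3: x=[2.6650 6.7757] v=[3.1622 -1.0749]
Step 4: x=[3.0391 6.6460] v=[3.7405 -1.2970]
Step 5: x=[3.4359 6.5042] v=[3.9676 -1.4184]

Answer: 3.4359 6.5042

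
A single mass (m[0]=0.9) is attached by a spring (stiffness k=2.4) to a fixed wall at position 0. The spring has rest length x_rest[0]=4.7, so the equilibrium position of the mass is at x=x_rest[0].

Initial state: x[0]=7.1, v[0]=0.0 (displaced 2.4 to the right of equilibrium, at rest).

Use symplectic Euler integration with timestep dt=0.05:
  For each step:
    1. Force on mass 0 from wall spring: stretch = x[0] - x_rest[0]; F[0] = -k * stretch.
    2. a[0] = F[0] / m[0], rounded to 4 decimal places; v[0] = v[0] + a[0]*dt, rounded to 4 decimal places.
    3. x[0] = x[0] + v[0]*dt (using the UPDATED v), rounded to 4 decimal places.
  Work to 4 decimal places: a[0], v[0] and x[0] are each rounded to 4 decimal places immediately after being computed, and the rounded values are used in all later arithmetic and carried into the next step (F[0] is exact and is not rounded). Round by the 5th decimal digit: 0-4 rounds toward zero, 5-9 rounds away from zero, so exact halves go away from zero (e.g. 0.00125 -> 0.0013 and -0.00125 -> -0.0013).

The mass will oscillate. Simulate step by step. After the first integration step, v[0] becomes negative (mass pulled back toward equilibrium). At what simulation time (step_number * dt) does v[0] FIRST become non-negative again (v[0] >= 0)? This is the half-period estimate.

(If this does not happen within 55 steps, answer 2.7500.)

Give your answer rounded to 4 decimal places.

Step 0: x=[7.1000] v=[0.0000]
Step 1: x=[7.0840] v=[-0.3200]
Step 2: x=[7.0521] v=[-0.6379]
Step 3: x=[7.0045] v=[-0.9515]
Step 4: x=[6.9416] v=[-1.2588]
Step 5: x=[6.8637] v=[-1.5577]
Step 6: x=[6.7714] v=[-1.8462]
Step 7: x=[6.6653] v=[-2.1224]
Step 8: x=[6.5461] v=[-2.3844]
Step 9: x=[6.4146] v=[-2.6305]
Step 10: x=[6.2716] v=[-2.8591]
Step 11: x=[6.1182] v=[-3.0686]
Step 12: x=[5.9553] v=[-3.2577]
Step 13: x=[5.7840] v=[-3.4251]
Step 14: x=[5.6055] v=[-3.5696]
Step 15: x=[5.4210] v=[-3.6903]
Step 16: x=[5.2317] v=[-3.7864]
Step 17: x=[5.0388] v=[-3.8573]
Step 18: x=[4.8437] v=[-3.9025]
Step 19: x=[4.6476] v=[-3.9217]
Step 20: x=[4.4519] v=[-3.9147]
Step 21: x=[4.2578] v=[-3.8816]
Step 22: x=[4.0667] v=[-3.8226]
Step 23: x=[3.8798] v=[-3.7382]
Step 24: x=[3.6984] v=[-3.6288]
Step 25: x=[3.5236] v=[-3.4953]
Step 26: x=[3.3567] v=[-3.3384]
Step 27: x=[3.1987] v=[-3.1593]
Step 28: x=[3.0507] v=[-2.9591]
Step 29: x=[2.9137] v=[-2.7392]
Step 30: x=[2.7887] v=[-2.5010]
Step 31: x=[2.6764] v=[-2.2462]
Step 32: x=[2.5776] v=[-1.9764]
Step 33: x=[2.4929] v=[-1.6934]
Step 34: x=[2.4229] v=[-1.3991]
Step 35: x=[2.3681] v=[-1.0955]
Step 36: x=[2.3289] v=[-0.7846]
Step 37: x=[2.3055] v=[-0.4685]
Step 38: x=[2.2980] v=[-0.1492]
Step 39: x=[2.3066] v=[0.1711]
First v>=0 after going negative at step 39, time=1.9500

Answer: 1.9500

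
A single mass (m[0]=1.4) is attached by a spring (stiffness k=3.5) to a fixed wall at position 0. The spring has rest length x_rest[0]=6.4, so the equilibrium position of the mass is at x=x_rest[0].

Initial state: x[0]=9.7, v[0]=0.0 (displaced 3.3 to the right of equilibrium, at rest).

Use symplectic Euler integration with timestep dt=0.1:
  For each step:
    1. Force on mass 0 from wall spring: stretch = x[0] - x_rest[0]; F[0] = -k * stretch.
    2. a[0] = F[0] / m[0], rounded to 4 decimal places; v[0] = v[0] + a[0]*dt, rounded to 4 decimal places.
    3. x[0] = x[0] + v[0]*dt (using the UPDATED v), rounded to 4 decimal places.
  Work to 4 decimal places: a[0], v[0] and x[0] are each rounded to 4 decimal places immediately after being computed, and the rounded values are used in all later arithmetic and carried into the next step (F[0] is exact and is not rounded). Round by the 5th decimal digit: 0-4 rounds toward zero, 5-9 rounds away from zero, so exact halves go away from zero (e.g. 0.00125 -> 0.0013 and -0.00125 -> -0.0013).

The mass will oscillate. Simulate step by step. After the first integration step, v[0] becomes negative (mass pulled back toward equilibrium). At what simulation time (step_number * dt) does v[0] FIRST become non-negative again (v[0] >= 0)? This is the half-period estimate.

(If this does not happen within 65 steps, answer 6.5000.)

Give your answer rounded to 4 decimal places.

Step 0: x=[9.7000] v=[0.0000]
Step 1: x=[9.6175] v=[-0.8250]
Step 2: x=[9.4546] v=[-1.6294]
Step 3: x=[9.2153] v=[-2.3931]
Step 4: x=[8.9056] v=[-3.0969]
Step 5: x=[8.5333] v=[-3.7233]
Step 6: x=[8.1076] v=[-4.2566]
Step 7: x=[7.6393] v=[-4.6835]
Step 8: x=[7.1400] v=[-4.9933]
Step 9: x=[6.6222] v=[-5.1783]
Step 10: x=[6.0988] v=[-5.2339]
Step 11: x=[5.5829] v=[-5.1586]
Step 12: x=[5.0875] v=[-4.9543]
Step 13: x=[4.6249] v=[-4.6262]
Step 14: x=[4.2067] v=[-4.1824]
Step 15: x=[3.8433] v=[-3.6341]
Step 16: x=[3.5438] v=[-2.9949]
Step 17: x=[3.3157] v=[-2.2809]
Step 18: x=[3.1647] v=[-1.5098]
Step 19: x=[3.0946] v=[-0.7010]
Step 20: x=[3.1071] v=[0.1254]
First v>=0 after going negative at step 20, time=2.0000

Answer: 2.0000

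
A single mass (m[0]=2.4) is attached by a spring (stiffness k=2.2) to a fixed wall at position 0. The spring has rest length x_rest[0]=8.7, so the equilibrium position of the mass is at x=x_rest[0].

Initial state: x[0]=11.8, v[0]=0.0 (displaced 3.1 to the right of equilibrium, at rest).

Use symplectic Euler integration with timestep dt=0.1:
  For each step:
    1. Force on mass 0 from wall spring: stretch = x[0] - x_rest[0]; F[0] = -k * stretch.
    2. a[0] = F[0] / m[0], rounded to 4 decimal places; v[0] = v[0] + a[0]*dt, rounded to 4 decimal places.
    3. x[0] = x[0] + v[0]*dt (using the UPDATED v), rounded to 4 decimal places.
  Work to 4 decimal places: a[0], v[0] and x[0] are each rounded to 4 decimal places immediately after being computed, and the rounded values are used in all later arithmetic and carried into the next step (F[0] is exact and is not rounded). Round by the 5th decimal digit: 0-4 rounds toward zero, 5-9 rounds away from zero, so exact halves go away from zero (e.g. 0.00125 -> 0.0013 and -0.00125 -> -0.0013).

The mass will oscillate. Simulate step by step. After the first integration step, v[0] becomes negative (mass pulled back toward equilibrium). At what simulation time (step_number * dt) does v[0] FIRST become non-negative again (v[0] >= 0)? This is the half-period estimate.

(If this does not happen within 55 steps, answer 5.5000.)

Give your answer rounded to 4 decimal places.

Answer: 3.3000

Derivation:
Step 0: x=[11.8000] v=[0.0000]
Step 1: x=[11.7716] v=[-0.2842]
Step 2: x=[11.7150] v=[-0.5658]
Step 3: x=[11.6308] v=[-0.8422]
Step 4: x=[11.5197] v=[-1.1109]
Step 5: x=[11.3828] v=[-1.3694]
Step 6: x=[11.2213] v=[-1.6153]
Step 7: x=[11.0367] v=[-1.8464]
Step 8: x=[10.8306] v=[-2.0606]
Step 9: x=[10.6050] v=[-2.2559]
Step 10: x=[10.3620] v=[-2.4305]
Step 11: x=[10.1037] v=[-2.5829]
Step 12: x=[9.8325] v=[-2.7116]
Step 13: x=[9.5510] v=[-2.8154]
Step 14: x=[9.2617] v=[-2.8934]
Step 15: x=[8.9672] v=[-2.9449]
Step 16: x=[8.6703] v=[-2.9694]
Step 17: x=[8.3736] v=[-2.9667]
Step 18: x=[8.0799] v=[-2.9368]
Step 19: x=[7.7919] v=[-2.8800]
Step 20: x=[7.5122] v=[-2.7968]
Step 21: x=[7.2434] v=[-2.6879]
Step 22: x=[6.9880] v=[-2.5544]
Step 23: x=[6.7483] v=[-2.3975]
Step 24: x=[6.5264] v=[-2.2186]
Step 25: x=[6.3245] v=[-2.0194]
Step 26: x=[6.1443] v=[-1.8017]
Step 27: x=[5.9876] v=[-1.5674]
Step 28: x=[5.8557] v=[-1.3188]
Step 29: x=[5.7499] v=[-1.0581]
Step 30: x=[5.6711] v=[-0.7877]
Step 31: x=[5.6201] v=[-0.5101]
Step 32: x=[5.5973] v=[-0.2278]
Step 33: x=[5.6030] v=[0.0566]
First v>=0 after going negative at step 33, time=3.3000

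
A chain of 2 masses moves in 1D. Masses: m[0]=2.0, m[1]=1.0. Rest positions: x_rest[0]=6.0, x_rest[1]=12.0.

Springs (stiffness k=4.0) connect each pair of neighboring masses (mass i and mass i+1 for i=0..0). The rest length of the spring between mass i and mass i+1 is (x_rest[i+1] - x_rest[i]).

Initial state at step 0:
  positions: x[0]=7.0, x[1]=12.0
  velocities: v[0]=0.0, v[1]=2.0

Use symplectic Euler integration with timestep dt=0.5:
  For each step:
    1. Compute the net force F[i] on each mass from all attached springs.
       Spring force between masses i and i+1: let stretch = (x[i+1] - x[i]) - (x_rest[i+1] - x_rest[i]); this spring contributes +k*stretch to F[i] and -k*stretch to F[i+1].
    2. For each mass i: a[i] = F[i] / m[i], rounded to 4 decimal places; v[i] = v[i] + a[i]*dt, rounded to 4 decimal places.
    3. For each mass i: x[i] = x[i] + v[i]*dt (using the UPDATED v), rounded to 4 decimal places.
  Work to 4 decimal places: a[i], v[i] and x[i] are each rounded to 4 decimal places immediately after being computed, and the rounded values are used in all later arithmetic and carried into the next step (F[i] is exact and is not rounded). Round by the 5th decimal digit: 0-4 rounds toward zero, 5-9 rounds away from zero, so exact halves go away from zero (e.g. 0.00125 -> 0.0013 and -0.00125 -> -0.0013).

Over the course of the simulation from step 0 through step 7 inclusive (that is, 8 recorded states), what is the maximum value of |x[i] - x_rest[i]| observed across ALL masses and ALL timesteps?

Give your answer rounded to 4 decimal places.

Step 0: x=[7.0000 12.0000] v=[0.0000 2.0000]
Step 1: x=[6.5000 14.0000] v=[-1.0000 4.0000]
Step 2: x=[6.7500 14.5000] v=[0.5000 1.0000]
Step 3: x=[7.8750 13.2500] v=[2.2500 -2.5000]
Step 4: x=[8.6875 12.6250] v=[1.6250 -1.2500]
Step 5: x=[8.4688 14.0625] v=[-0.4375 2.8750]
Step 6: x=[8.0469 15.9063] v=[-0.8438 3.6876]
Step 7: x=[8.5547 15.8907] v=[1.0156 -0.0312]
Max displacement = 3.9063

Answer: 3.9063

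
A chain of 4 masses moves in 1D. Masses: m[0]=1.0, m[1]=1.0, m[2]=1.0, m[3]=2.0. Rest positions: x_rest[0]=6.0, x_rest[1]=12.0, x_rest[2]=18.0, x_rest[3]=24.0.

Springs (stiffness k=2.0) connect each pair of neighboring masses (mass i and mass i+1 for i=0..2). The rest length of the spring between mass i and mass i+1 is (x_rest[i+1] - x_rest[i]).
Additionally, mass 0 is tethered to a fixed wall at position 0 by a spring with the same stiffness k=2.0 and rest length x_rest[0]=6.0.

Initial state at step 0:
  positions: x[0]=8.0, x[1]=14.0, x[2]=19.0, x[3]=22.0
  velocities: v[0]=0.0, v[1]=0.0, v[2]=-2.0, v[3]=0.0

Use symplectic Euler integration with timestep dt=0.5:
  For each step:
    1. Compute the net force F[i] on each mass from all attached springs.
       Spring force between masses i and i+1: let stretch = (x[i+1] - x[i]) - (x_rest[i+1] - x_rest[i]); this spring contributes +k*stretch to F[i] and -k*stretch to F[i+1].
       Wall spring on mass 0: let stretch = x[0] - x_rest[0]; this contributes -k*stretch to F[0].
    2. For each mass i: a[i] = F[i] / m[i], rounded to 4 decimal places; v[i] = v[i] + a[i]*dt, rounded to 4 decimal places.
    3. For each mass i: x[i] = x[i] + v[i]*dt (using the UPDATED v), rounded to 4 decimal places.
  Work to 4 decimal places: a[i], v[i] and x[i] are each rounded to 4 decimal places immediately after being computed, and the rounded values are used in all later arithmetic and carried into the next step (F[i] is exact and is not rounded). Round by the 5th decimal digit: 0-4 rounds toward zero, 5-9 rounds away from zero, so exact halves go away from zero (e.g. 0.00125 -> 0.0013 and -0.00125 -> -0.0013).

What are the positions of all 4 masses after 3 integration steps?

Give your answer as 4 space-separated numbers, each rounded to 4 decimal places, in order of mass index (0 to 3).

Answer: 4.5000 8.9375 16.6563 24.0157

Derivation:
Step 0: x=[8.0000 14.0000 19.0000 22.0000] v=[0.0000 0.0000 -2.0000 0.0000]
Step 1: x=[7.0000 13.5000 17.0000 22.7500] v=[-2.0000 -1.0000 -4.0000 1.5000]
Step 2: x=[5.7500 11.5000 16.1250 23.5625] v=[-2.5000 -4.0000 -1.7500 1.6250]
Step 3: x=[4.5000 8.9375 16.6563 24.0157] v=[-2.5000 -5.1250 1.0625 0.9063]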